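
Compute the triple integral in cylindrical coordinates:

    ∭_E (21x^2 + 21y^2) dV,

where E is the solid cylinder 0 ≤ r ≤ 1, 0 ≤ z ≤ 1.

In cylindrical coordinates, x = r cos(θ), y = r sin(θ), z = z, and dV = r dr dθ dz.

The integrand becomes 21r^2, so

    ∭_E (21x^2 + 21y^2) dV = ∫_{0}^{2π} ∫_{0}^{1} ∫_{0}^{1} (21r^2) · r dz dr dθ.

Inner (z): 21r^3.
Middle (r from 0 to 1): 21/4.
Outer (θ): 21π/2.

Therefore the triple integral equals 21π/2.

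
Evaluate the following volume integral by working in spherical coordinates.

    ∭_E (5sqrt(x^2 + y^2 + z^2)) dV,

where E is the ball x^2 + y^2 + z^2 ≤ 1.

In spherical coordinates, x = ρ sin(φ) cos(θ), y = ρ sin(φ) sin(θ), z = ρ cos(φ), and dV = ρ^2 sin(φ) dρ dφ dθ.

The integrand becomes 5ρ, so

    ∭_E (5sqrt(x^2 + y^2 + z^2)) dV = ∫_{0}^{2π} ∫_{0}^{π} ∫_{0}^{1} (5ρ) · ρ^2 sin(φ) dρ dφ dθ.

Inner (ρ): 5sin(φ)/4.
Middle (φ): 5/2.
Outer (θ): 5π.

Therefore the triple integral equals 5π.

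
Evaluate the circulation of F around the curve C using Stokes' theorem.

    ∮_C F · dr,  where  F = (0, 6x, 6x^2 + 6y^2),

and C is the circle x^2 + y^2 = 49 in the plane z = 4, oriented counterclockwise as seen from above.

Let S be the flat disk x^2 + y^2 ≤ 49 in the plane z = 4, with upward unit normal n̂ = ẑ. By Stokes' theorem,

    ∮_C F · dr = ∬_S (∇ × F) · n̂ dS = ∬_D (curl F)_z dA,

where D is the disk x^2 + y^2 ≤ 49.

Compute the curl of F = (0, 6x, 6x^2 + 6y^2):
    (∇ × F)_x = ∂F_z/∂y - ∂F_y/∂z = 12y,
    (∇ × F)_y = ∂F_x/∂z - ∂F_z/∂x = -12x,
    (∇ × F)_z = ∂F_y/∂x - ∂F_x/∂y = 6.

On z = 4, (curl F)_z = 6.

Convert to polar (x = r cos θ, y = r sin θ, dA = r dr dθ); the integrand becomes 6, so

    ∬_D (curl F)_z dA = ∫_0^{2π} ∫_0^{7} (6) · r dr dθ.

Inner (r from 0 to 7): 147.
Outer (θ from 0 to 2π): 294π.

Therefore ∮_C F · dr = 294π.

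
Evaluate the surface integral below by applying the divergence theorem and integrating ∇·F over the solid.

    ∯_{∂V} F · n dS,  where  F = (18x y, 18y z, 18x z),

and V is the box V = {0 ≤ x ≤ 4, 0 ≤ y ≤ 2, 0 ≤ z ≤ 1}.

By the divergence theorem,

    ∯_{∂V} F · n dS = ∭_V (∇ · F) dV.

Compute the divergence:
    ∇ · F = ∂F_x/∂x + ∂F_y/∂y + ∂F_z/∂z = 18y + 18z + 18x = 18x + 18y + 18z.

V is a rectangular box, so dV = dx dy dz with 0 ≤ x ≤ 4, 0 ≤ y ≤ 2, 0 ≤ z ≤ 1.

Integrate (18x + 18y + 18z) over V as an iterated integral:

    ∭_V (∇·F) dV = ∫_0^{4} ∫_0^{2} ∫_0^{1} (18x + 18y + 18z) dz dy dx.

Inner (z from 0 to 1): 18x + 18y + 9.
Middle (y from 0 to 2): 36x + 54.
Outer (x from 0 to 4): 504.

Therefore ∯_{∂V} F · n dS = 504.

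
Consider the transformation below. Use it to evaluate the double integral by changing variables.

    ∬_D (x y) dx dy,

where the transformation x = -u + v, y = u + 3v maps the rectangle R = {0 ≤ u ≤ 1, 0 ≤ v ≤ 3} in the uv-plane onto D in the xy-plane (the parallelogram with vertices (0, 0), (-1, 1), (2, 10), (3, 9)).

Compute the Jacobian determinant of (x, y) with respect to (u, v):

    ∂(x,y)/∂(u,v) = | -1  1 | = (-1)(3) - (1)(1) = -4.
                   | 1  3 |

Its absolute value is |J| = 4 (the area scaling factor).

Substituting x = -u + v, y = u + 3v into the integrand,

    x y → -u^2 - 2u v + 3v^2,

so the integral becomes

    ∬_R (-u^2 - 2u v + 3v^2) · |J| du dv = ∫_0^1 ∫_0^3 (-4u^2 - 8u v + 12v^2) dv du.

Inner (v): -12u^2 - 36u + 108.
Outer (u): 86.

Therefore ∬_D (x y) dx dy = 86.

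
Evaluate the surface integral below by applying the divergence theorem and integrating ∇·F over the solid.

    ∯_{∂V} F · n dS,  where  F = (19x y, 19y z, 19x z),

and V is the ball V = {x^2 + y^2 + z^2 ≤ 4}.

By the divergence theorem,

    ∯_{∂V} F · n dS = ∭_V (∇ · F) dV.

Compute the divergence:
    ∇ · F = ∂F_x/∂x + ∂F_y/∂y + ∂F_z/∂z = 19y + 19z + 19x = 19x + 19y + 19z.

In spherical coordinates, x = ρ sin(φ) cos(θ), y = ρ sin(φ) sin(θ), z = ρ cos(φ), dV = ρ^2 sin(φ) dρ dφ dθ, with 0 ≤ ρ ≤ 2, 0 ≤ φ ≤ π, 0 ≤ θ ≤ 2π.

The integrand, after substitution and multiplying by the volume element, becomes (19ρ (sqrt(2)sin(φ)sin(θ + π/4) + cos(φ))) · ρ^2 sin(φ), so

    ∭_V (∇·F) dV = ∫_0^{2π} ∫_0^{π} ∫_0^{2} (19ρ (sqrt(2)sin(φ)sin(θ + π/4) + cos(φ))) · ρ^2 sin(φ) dρ dφ dθ.

Inner (ρ from 0 to 2): 76(sqrt(2)sin(φ)sin(θ + π/4) + cos(φ))sin(φ).
Middle (φ from 0 to π): 38sqrt(2)π sin(θ + π/4).
Outer (θ from 0 to 2π): 0.

Therefore ∯_{∂V} F · n dS = 0.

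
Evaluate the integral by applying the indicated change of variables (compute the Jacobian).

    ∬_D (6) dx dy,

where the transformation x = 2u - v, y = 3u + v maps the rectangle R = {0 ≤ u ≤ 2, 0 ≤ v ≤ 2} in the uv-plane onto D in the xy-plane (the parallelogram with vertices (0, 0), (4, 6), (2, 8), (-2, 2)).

Compute the Jacobian determinant of (x, y) with respect to (u, v):

    ∂(x,y)/∂(u,v) = | 2  -1 | = (2)(1) - (-1)(3) = 5.
                   | 3  1 |

Its absolute value is |J| = 5 (the area scaling factor).

Substituting x = 2u - v, y = 3u + v into the integrand,

    6 → 6,

so the integral becomes

    ∬_R (6) · |J| du dv = ∫_0^2 ∫_0^2 (30) dv du.

Inner (v): 60.
Outer (u): 120.

Therefore ∬_D (6) dx dy = 120.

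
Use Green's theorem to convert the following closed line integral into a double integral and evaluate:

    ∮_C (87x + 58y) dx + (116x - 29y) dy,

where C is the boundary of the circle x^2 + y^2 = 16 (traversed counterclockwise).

Green's theorem converts the closed line integral into a double integral over the enclosed region D:

    ∮_C P dx + Q dy = ∬_D (∂Q/∂x - ∂P/∂y) dA.

Here P = 87x + 58y, Q = 116x - 29y, so

    ∂Q/∂x = 116,    ∂P/∂y = 58,
    ∂Q/∂x - ∂P/∂y = 58.

D is the region x^2 + y^2 ≤ 16. Evaluating the double integral:

In polar coordinates (x = r cos θ, y = r sin θ, dA = r dr dθ) the integrand becomes 58, so

    ∬_D (58) dA = ∫_0^{2π} ∫_0^{4} (58) · r dr dθ.

Inner (r from 0 to 4): 464.
Outer (θ from 0 to 2π): 928π.

Therefore ∮_C P dx + Q dy = 928π.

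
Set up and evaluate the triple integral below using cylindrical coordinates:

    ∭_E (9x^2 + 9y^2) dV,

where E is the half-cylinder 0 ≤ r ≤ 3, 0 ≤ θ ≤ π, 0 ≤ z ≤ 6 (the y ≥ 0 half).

In cylindrical coordinates, x = r cos(θ), y = r sin(θ), z = z, and dV = r dr dθ dz.

The integrand becomes 9r^2, so

    ∭_E (9x^2 + 9y^2) dV = ∫_{0}^{π} ∫_{0}^{3} ∫_{0}^{6} (9r^2) · r dz dr dθ.

Inner (z): 54r^3.
Middle (r from 0 to 3): 2187/2.
Outer (θ): 2187π/2.

Therefore the triple integral equals 2187π/2.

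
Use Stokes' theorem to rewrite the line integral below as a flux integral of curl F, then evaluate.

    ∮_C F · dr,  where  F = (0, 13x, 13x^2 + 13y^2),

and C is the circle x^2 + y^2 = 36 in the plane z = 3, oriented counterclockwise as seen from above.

Let S be the flat disk x^2 + y^2 ≤ 36 in the plane z = 3, with upward unit normal n̂ = ẑ. By Stokes' theorem,

    ∮_C F · dr = ∬_S (∇ × F) · n̂ dS = ∬_D (curl F)_z dA,

where D is the disk x^2 + y^2 ≤ 36.

Compute the curl of F = (0, 13x, 13x^2 + 13y^2):
    (∇ × F)_x = ∂F_z/∂y - ∂F_y/∂z = 26y,
    (∇ × F)_y = ∂F_x/∂z - ∂F_z/∂x = -26x,
    (∇ × F)_z = ∂F_y/∂x - ∂F_x/∂y = 13.

On z = 3, (curl F)_z = 13.

Convert to polar (x = r cos θ, y = r sin θ, dA = r dr dθ); the integrand becomes 13, so

    ∬_D (curl F)_z dA = ∫_0^{2π} ∫_0^{6} (13) · r dr dθ.

Inner (r from 0 to 6): 234.
Outer (θ from 0 to 2π): 468π.

Therefore ∮_C F · dr = 468π.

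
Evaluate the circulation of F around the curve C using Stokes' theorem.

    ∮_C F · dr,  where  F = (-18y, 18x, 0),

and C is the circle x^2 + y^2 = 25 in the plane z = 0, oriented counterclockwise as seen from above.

Let S be the flat disk x^2 + y^2 ≤ 25 in the plane z = 0, with upward unit normal n̂ = ẑ. By Stokes' theorem,

    ∮_C F · dr = ∬_S (∇ × F) · n̂ dS = ∬_D (curl F)_z dA,

where D is the disk x^2 + y^2 ≤ 25.

Compute the curl of F = (-18y, 18x, 0):
    (∇ × F)_x = ∂F_z/∂y - ∂F_y/∂z = 0,
    (∇ × F)_y = ∂F_x/∂z - ∂F_z/∂x = 0,
    (∇ × F)_z = ∂F_y/∂x - ∂F_x/∂y = 36.

On z = 0, (curl F)_z = 36.

Convert to polar (x = r cos θ, y = r sin θ, dA = r dr dθ); the integrand becomes 36, so

    ∬_D (curl F)_z dA = ∫_0^{2π} ∫_0^{5} (36) · r dr dθ.

Inner (r from 0 to 5): 450.
Outer (θ from 0 to 2π): 900π.

Therefore ∮_C F · dr = 900π.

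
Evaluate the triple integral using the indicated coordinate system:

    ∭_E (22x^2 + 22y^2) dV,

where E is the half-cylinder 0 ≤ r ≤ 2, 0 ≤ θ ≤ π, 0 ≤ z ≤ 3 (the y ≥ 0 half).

In cylindrical coordinates, x = r cos(θ), y = r sin(θ), z = z, and dV = r dr dθ dz.

The integrand becomes 22r^2, so

    ∭_E (22x^2 + 22y^2) dV = ∫_{0}^{π} ∫_{0}^{2} ∫_{0}^{3} (22r^2) · r dz dr dθ.

Inner (z): 66r^3.
Middle (r from 0 to 2): 264.
Outer (θ): 264π.

Therefore the triple integral equals 264π.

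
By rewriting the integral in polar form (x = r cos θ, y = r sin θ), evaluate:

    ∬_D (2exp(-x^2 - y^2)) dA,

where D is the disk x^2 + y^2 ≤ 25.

The region D is 0 ≤ r ≤ 5, 0 ≤ θ ≤ 2π in polar coordinates, where x = r cos(θ), y = r sin(θ), and dA = r dr dθ.

Under the substitution, the integrand becomes 2exp(-r^2), so

    ∬_D (2exp(-x^2 - y^2)) dA = ∫_{0}^{2π} ∫_{0}^{5} (2exp(-r^2)) · r dr dθ.

Inner integral (in r): ∫_{0}^{5} (2exp(-r^2)) · r dr = 1 - exp(-25).

Outer integral (in θ): ∫_{0}^{2π} (1 - exp(-25)) dθ = -2π exp(-25) + 2π.

Therefore ∬_D (2exp(-x^2 - y^2)) dA = -2π exp(-25) + 2π.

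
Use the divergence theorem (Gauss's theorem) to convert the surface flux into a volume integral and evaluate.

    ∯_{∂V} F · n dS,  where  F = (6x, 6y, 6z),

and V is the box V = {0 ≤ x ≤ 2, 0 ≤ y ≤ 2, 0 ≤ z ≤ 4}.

By the divergence theorem,

    ∯_{∂V} F · n dS = ∭_V (∇ · F) dV.

Compute the divergence:
    ∇ · F = ∂F_x/∂x + ∂F_y/∂y + ∂F_z/∂z = 6 + 6 + 6 = 18.

V is a rectangular box, so dV = dx dy dz with 0 ≤ x ≤ 2, 0 ≤ y ≤ 2, 0 ≤ z ≤ 4.

Integrate (18) over V as an iterated integral:

    ∭_V (∇·F) dV = ∫_0^{2} ∫_0^{2} ∫_0^{4} (18) dz dy dx.

Inner (z from 0 to 4): 72.
Middle (y from 0 to 2): 144.
Outer (x from 0 to 2): 288.

Therefore ∯_{∂V} F · n dS = 288.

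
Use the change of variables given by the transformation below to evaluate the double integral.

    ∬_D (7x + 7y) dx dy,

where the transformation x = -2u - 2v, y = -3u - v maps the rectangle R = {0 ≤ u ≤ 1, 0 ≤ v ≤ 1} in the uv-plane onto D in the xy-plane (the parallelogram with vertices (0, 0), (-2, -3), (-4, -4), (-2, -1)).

Compute the Jacobian determinant of (x, y) with respect to (u, v):

    ∂(x,y)/∂(u,v) = | -2  -2 | = (-2)(-1) - (-2)(-3) = -4.
                   | -3  -1 |

Its absolute value is |J| = 4 (the area scaling factor).

Substituting x = -2u - 2v, y = -3u - v into the integrand,

    7x + 7y → -35u - 21v,

so the integral becomes

    ∬_R (-35u - 21v) · |J| du dv = ∫_0^1 ∫_0^1 (-140u - 84v) dv du.

Inner (v): -140u - 42.
Outer (u): -112.

Therefore ∬_D (7x + 7y) dx dy = -112.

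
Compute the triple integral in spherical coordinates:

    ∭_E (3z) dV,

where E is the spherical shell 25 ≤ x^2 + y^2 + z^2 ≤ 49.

In spherical coordinates, x = ρ sin(φ) cos(θ), y = ρ sin(φ) sin(θ), z = ρ cos(φ), and dV = ρ^2 sin(φ) dρ dφ dθ.

The integrand becomes 3ρ cos(φ), so

    ∭_E (3z) dV = ∫_{0}^{2π} ∫_{0}^{π} ∫_{5}^{7} (3ρ cos(φ)) · ρ^2 sin(φ) dρ dφ dθ.

Inner (ρ): 666sin(2φ).
Middle (φ): 0.
Outer (θ): 0.

Therefore the triple integral equals 0.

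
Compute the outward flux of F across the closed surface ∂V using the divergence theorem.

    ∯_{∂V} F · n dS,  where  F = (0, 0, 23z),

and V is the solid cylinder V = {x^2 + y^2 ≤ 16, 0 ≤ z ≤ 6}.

By the divergence theorem,

    ∯_{∂V} F · n dS = ∭_V (∇ · F) dV.

Compute the divergence:
    ∇ · F = ∂F_x/∂x + ∂F_y/∂y + ∂F_z/∂z = 0 + 0 + 23 = 23.

In cylindrical coordinates, x = r cos(θ), y = r sin(θ), z = z, dV = r dr dθ dz, with 0 ≤ r ≤ 4, 0 ≤ θ ≤ 2π, 0 ≤ z ≤ 6.

The integrand, after substitution and multiplying by the volume element, becomes (23) · r, so

    ∭_V (∇·F) dV = ∫_0^{2π} ∫_0^{4} ∫_0^{6} (23) · r dz dr dθ.

Inner (z from 0 to 6): 138r.
Middle (r from 0 to 4): 1104.
Outer (θ from 0 to 2π): 2208π.

Therefore ∯_{∂V} F · n dS = 2208π.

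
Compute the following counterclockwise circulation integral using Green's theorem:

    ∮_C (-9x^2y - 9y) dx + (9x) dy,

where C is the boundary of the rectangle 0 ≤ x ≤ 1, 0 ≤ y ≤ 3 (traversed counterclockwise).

Green's theorem converts the closed line integral into a double integral over the enclosed region D:

    ∮_C P dx + Q dy = ∬_D (∂Q/∂x - ∂P/∂y) dA.

Here P = -9x^2y - 9y, Q = 9x, so

    ∂Q/∂x = 9,    ∂P/∂y = -9x^2 - 9,
    ∂Q/∂x - ∂P/∂y = 9x^2 + 18.

D is the region 0 ≤ x ≤ 1, 0 ≤ y ≤ 3. Evaluating the double integral:

    ∬_D (9x^2 + 18) dA = ∫_0^{1} ∫_0^{3} (9x^2 + 18) dy dx.

Inner (y from 0 to 3): 27x^2 + 54.
Outer (x from 0 to 1): 63.

Therefore ∮_C P dx + Q dy = 63.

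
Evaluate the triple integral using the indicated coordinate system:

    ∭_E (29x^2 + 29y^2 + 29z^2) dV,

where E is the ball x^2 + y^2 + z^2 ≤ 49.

In spherical coordinates, x = ρ sin(φ) cos(θ), y = ρ sin(φ) sin(θ), z = ρ cos(φ), and dV = ρ^2 sin(φ) dρ dφ dθ.

The integrand becomes 29ρ^2, so

    ∭_E (29x^2 + 29y^2 + 29z^2) dV = ∫_{0}^{2π} ∫_{0}^{π} ∫_{0}^{7} (29ρ^2) · ρ^2 sin(φ) dρ dφ dθ.

Inner (ρ): 487403sin(φ)/5.
Middle (φ): 974806/5.
Outer (θ): 1949612π/5.

Therefore the triple integral equals 1949612π/5.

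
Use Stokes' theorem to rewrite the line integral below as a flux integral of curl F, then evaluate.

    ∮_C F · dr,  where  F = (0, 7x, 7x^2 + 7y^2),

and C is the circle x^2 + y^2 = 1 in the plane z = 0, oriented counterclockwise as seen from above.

Let S be the flat disk x^2 + y^2 ≤ 1 in the plane z = 0, with upward unit normal n̂ = ẑ. By Stokes' theorem,

    ∮_C F · dr = ∬_S (∇ × F) · n̂ dS = ∬_D (curl F)_z dA,

where D is the disk x^2 + y^2 ≤ 1.

Compute the curl of F = (0, 7x, 7x^2 + 7y^2):
    (∇ × F)_x = ∂F_z/∂y - ∂F_y/∂z = 14y,
    (∇ × F)_y = ∂F_x/∂z - ∂F_z/∂x = -14x,
    (∇ × F)_z = ∂F_y/∂x - ∂F_x/∂y = 7.

On z = 0, (curl F)_z = 7.

Convert to polar (x = r cos θ, y = r sin θ, dA = r dr dθ); the integrand becomes 7, so

    ∬_D (curl F)_z dA = ∫_0^{2π} ∫_0^{1} (7) · r dr dθ.

Inner (r from 0 to 1): 7/2.
Outer (θ from 0 to 2π): 7π.

Therefore ∮_C F · dr = 7π.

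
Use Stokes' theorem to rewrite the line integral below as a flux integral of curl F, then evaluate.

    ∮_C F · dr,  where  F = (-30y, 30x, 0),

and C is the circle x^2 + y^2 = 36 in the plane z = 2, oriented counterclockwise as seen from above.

Let S be the flat disk x^2 + y^2 ≤ 36 in the plane z = 2, with upward unit normal n̂ = ẑ. By Stokes' theorem,

    ∮_C F · dr = ∬_S (∇ × F) · n̂ dS = ∬_D (curl F)_z dA,

where D is the disk x^2 + y^2 ≤ 36.

Compute the curl of F = (-30y, 30x, 0):
    (∇ × F)_x = ∂F_z/∂y - ∂F_y/∂z = 0,
    (∇ × F)_y = ∂F_x/∂z - ∂F_z/∂x = 0,
    (∇ × F)_z = ∂F_y/∂x - ∂F_x/∂y = 60.

On z = 2, (curl F)_z = 60.

Convert to polar (x = r cos θ, y = r sin θ, dA = r dr dθ); the integrand becomes 60, so

    ∬_D (curl F)_z dA = ∫_0^{2π} ∫_0^{6} (60) · r dr dθ.

Inner (r from 0 to 6): 1080.
Outer (θ from 0 to 2π): 2160π.

Therefore ∮_C F · dr = 2160π.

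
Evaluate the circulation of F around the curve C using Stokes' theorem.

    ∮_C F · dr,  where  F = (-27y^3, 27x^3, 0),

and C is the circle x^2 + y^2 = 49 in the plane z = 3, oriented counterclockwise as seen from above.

Let S be the flat disk x^2 + y^2 ≤ 49 in the plane z = 3, with upward unit normal n̂ = ẑ. By Stokes' theorem,

    ∮_C F · dr = ∬_S (∇ × F) · n̂ dS = ∬_D (curl F)_z dA,

where D is the disk x^2 + y^2 ≤ 49.

Compute the curl of F = (-27y^3, 27x^3, 0):
    (∇ × F)_x = ∂F_z/∂y - ∂F_y/∂z = 0,
    (∇ × F)_y = ∂F_x/∂z - ∂F_z/∂x = 0,
    (∇ × F)_z = ∂F_y/∂x - ∂F_x/∂y = 81x^2 + 81y^2.

On z = 3, (curl F)_z = 81x^2 + 81y^2.

Convert to polar (x = r cos θ, y = r sin θ, dA = r dr dθ); the integrand becomes 81r^2, so

    ∬_D (curl F)_z dA = ∫_0^{2π} ∫_0^{7} (81r^2) · r dr dθ.

Inner (r from 0 to 7): 194481/4.
Outer (θ from 0 to 2π): 194481π/2.

Therefore ∮_C F · dr = 194481π/2.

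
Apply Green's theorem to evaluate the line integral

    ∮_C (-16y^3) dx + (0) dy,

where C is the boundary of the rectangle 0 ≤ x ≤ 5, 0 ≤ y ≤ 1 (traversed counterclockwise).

Green's theorem converts the closed line integral into a double integral over the enclosed region D:

    ∮_C P dx + Q dy = ∬_D (∂Q/∂x - ∂P/∂y) dA.

Here P = -16y^3, Q = 0, so

    ∂Q/∂x = 0,    ∂P/∂y = -48y^2,
    ∂Q/∂x - ∂P/∂y = 48y^2.

D is the region 0 ≤ x ≤ 5, 0 ≤ y ≤ 1. Evaluating the double integral:

    ∬_D (48y^2) dA = ∫_0^{5} ∫_0^{1} (48y^2) dy dx.

Inner (y from 0 to 1): 16.
Outer (x from 0 to 5): 80.

Therefore ∮_C P dx + Q dy = 80.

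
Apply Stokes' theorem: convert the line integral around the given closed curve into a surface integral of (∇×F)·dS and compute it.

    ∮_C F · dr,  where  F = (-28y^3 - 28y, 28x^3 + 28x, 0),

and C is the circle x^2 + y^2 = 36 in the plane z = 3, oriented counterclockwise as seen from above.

Let S be the flat disk x^2 + y^2 ≤ 36 in the plane z = 3, with upward unit normal n̂ = ẑ. By Stokes' theorem,

    ∮_C F · dr = ∬_S (∇ × F) · n̂ dS = ∬_D (curl F)_z dA,

where D is the disk x^2 + y^2 ≤ 36.

Compute the curl of F = (-28y^3 - 28y, 28x^3 + 28x, 0):
    (∇ × F)_x = ∂F_z/∂y - ∂F_y/∂z = 0,
    (∇ × F)_y = ∂F_x/∂z - ∂F_z/∂x = 0,
    (∇ × F)_z = ∂F_y/∂x - ∂F_x/∂y = 84x^2 + 84y^2 + 56.

On z = 3, (curl F)_z = 84x^2 + 84y^2 + 56.

Convert to polar (x = r cos θ, y = r sin θ, dA = r dr dθ); the integrand becomes 84r^2 + 56, so

    ∬_D (curl F)_z dA = ∫_0^{2π} ∫_0^{6} (84r^2 + 56) · r dr dθ.

Inner (r from 0 to 6): 28224.
Outer (θ from 0 to 2π): 56448π.

Therefore ∮_C F · dr = 56448π.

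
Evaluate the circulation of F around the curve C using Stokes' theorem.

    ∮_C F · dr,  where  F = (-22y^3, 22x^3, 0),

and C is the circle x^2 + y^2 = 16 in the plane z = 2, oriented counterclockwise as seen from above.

Let S be the flat disk x^2 + y^2 ≤ 16 in the plane z = 2, with upward unit normal n̂ = ẑ. By Stokes' theorem,

    ∮_C F · dr = ∬_S (∇ × F) · n̂ dS = ∬_D (curl F)_z dA,

where D is the disk x^2 + y^2 ≤ 16.

Compute the curl of F = (-22y^3, 22x^3, 0):
    (∇ × F)_x = ∂F_z/∂y - ∂F_y/∂z = 0,
    (∇ × F)_y = ∂F_x/∂z - ∂F_z/∂x = 0,
    (∇ × F)_z = ∂F_y/∂x - ∂F_x/∂y = 66x^2 + 66y^2.

On z = 2, (curl F)_z = 66x^2 + 66y^2.

Convert to polar (x = r cos θ, y = r sin θ, dA = r dr dθ); the integrand becomes 66r^2, so

    ∬_D (curl F)_z dA = ∫_0^{2π} ∫_0^{4} (66r^2) · r dr dθ.

Inner (r from 0 to 4): 4224.
Outer (θ from 0 to 2π): 8448π.

Therefore ∮_C F · dr = 8448π.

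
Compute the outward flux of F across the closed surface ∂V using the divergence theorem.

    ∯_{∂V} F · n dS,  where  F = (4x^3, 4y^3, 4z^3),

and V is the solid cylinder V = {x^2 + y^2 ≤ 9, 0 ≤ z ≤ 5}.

By the divergence theorem,

    ∯_{∂V} F · n dS = ∭_V (∇ · F) dV.

Compute the divergence:
    ∇ · F = ∂F_x/∂x + ∂F_y/∂y + ∂F_z/∂z = 12x^2 + 12y^2 + 12z^2.

In cylindrical coordinates, x = r cos(θ), y = r sin(θ), z = z, dV = r dr dθ dz, with 0 ≤ r ≤ 3, 0 ≤ θ ≤ 2π, 0 ≤ z ≤ 5.

The integrand, after substitution and multiplying by the volume element, becomes (12r^2 + 12z^2) · r, so

    ∭_V (∇·F) dV = ∫_0^{2π} ∫_0^{3} ∫_0^{5} (12r^2 + 12z^2) · r dz dr dθ.

Inner (z from 0 to 5): 60r^3 + 500r.
Middle (r from 0 to 3): 3465.
Outer (θ from 0 to 2π): 6930π.

Therefore ∯_{∂V} F · n dS = 6930π.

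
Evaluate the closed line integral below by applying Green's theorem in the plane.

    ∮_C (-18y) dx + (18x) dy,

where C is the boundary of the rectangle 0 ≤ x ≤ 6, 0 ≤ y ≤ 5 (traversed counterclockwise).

Green's theorem converts the closed line integral into a double integral over the enclosed region D:

    ∮_C P dx + Q dy = ∬_D (∂Q/∂x - ∂P/∂y) dA.

Here P = -18y, Q = 18x, so

    ∂Q/∂x = 18,    ∂P/∂y = -18,
    ∂Q/∂x - ∂P/∂y = 36.

D is the region 0 ≤ x ≤ 6, 0 ≤ y ≤ 5. Evaluating the double integral:

    ∬_D (36) dA = ∫_0^{6} ∫_0^{5} (36) dy dx.

Inner (y from 0 to 5): 180.
Outer (x from 0 to 6): 1080.

Therefore ∮_C P dx + Q dy = 1080.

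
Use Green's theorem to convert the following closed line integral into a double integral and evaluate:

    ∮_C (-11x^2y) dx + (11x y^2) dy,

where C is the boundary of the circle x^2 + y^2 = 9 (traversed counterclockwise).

Green's theorem converts the closed line integral into a double integral over the enclosed region D:

    ∮_C P dx + Q dy = ∬_D (∂Q/∂x - ∂P/∂y) dA.

Here P = -11x^2y, Q = 11x y^2, so

    ∂Q/∂x = 11y^2,    ∂P/∂y = -11x^2,
    ∂Q/∂x - ∂P/∂y = 11x^2 + 11y^2.

D is the region x^2 + y^2 ≤ 9. Evaluating the double integral:

In polar coordinates (x = r cos θ, y = r sin θ, dA = r dr dθ) the integrand becomes 11r^2, so

    ∬_D (11x^2 + 11y^2) dA = ∫_0^{2π} ∫_0^{3} (11r^2) · r dr dθ.

Inner (r from 0 to 3): 891/4.
Outer (θ from 0 to 2π): 891π/2.

Therefore ∮_C P dx + Q dy = 891π/2.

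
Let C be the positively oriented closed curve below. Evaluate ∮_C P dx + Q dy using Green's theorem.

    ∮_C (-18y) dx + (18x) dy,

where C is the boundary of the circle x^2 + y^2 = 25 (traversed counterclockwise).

Green's theorem converts the closed line integral into a double integral over the enclosed region D:

    ∮_C P dx + Q dy = ∬_D (∂Q/∂x - ∂P/∂y) dA.

Here P = -18y, Q = 18x, so

    ∂Q/∂x = 18,    ∂P/∂y = -18,
    ∂Q/∂x - ∂P/∂y = 36.

D is the region x^2 + y^2 ≤ 25. Evaluating the double integral:

In polar coordinates (x = r cos θ, y = r sin θ, dA = r dr dθ) the integrand becomes 36, so

    ∬_D (36) dA = ∫_0^{2π} ∫_0^{5} (36) · r dr dθ.

Inner (r from 0 to 5): 450.
Outer (θ from 0 to 2π): 900π.

Therefore ∮_C P dx + Q dy = 900π.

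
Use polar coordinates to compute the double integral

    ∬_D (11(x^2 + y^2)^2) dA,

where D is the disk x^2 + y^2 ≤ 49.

The region D is 0 ≤ r ≤ 7, 0 ≤ θ ≤ 2π in polar coordinates, where x = r cos(θ), y = r sin(θ), and dA = r dr dθ.

Under the substitution, the integrand becomes 11r^4, so

    ∬_D (11(x^2 + y^2)^2) dA = ∫_{0}^{2π} ∫_{0}^{7} (11r^4) · r dr dθ.

Inner integral (in r): ∫_{0}^{7} (11r^4) · r dr = 1294139/6.

Outer integral (in θ): ∫_{0}^{2π} (1294139/6) dθ = 1294139π/3.

Therefore ∬_D (11(x^2 + y^2)^2) dA = 1294139π/3.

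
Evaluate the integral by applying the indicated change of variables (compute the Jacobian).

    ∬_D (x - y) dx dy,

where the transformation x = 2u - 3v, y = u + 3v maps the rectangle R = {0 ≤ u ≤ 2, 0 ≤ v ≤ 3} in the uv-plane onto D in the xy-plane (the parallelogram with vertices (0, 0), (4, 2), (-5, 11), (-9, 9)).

Compute the Jacobian determinant of (x, y) with respect to (u, v):

    ∂(x,y)/∂(u,v) = | 2  -3 | = (2)(3) - (-3)(1) = 9.
                   | 1  3 |

Its absolute value is |J| = 9 (the area scaling factor).

Substituting x = 2u - 3v, y = u + 3v into the integrand,

    x - y → u - 6v,

so the integral becomes

    ∬_R (u - 6v) · |J| du dv = ∫_0^2 ∫_0^3 (9u - 54v) dv du.

Inner (v): 27u - 243.
Outer (u): -432.

Therefore ∬_D (x - y) dx dy = -432.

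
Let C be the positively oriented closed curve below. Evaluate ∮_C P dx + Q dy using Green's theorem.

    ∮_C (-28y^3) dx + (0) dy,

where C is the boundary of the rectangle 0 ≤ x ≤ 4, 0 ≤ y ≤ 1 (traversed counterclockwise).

Green's theorem converts the closed line integral into a double integral over the enclosed region D:

    ∮_C P dx + Q dy = ∬_D (∂Q/∂x - ∂P/∂y) dA.

Here P = -28y^3, Q = 0, so

    ∂Q/∂x = 0,    ∂P/∂y = -84y^2,
    ∂Q/∂x - ∂P/∂y = 84y^2.

D is the region 0 ≤ x ≤ 4, 0 ≤ y ≤ 1. Evaluating the double integral:

    ∬_D (84y^2) dA = ∫_0^{4} ∫_0^{1} (84y^2) dy dx.

Inner (y from 0 to 1): 28.
Outer (x from 0 to 4): 112.

Therefore ∮_C P dx + Q dy = 112.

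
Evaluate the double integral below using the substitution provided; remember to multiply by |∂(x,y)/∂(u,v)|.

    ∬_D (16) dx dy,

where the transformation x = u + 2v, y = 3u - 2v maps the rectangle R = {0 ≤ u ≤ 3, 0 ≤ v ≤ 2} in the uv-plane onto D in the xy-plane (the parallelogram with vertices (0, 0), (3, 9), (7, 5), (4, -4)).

Compute the Jacobian determinant of (x, y) with respect to (u, v):

    ∂(x,y)/∂(u,v) = | 1  2 | = (1)(-2) - (2)(3) = -8.
                   | 3  -2 |

Its absolute value is |J| = 8 (the area scaling factor).

Substituting x = u + 2v, y = 3u - 2v into the integrand,

    16 → 16,

so the integral becomes

    ∬_R (16) · |J| du dv = ∫_0^3 ∫_0^2 (128) dv du.

Inner (v): 256.
Outer (u): 768.

Therefore ∬_D (16) dx dy = 768.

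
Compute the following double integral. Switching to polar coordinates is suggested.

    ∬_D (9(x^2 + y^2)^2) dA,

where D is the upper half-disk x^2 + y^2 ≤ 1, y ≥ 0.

The region D is 0 ≤ r ≤ 1, 0 ≤ θ ≤ π in polar coordinates, where x = r cos(θ), y = r sin(θ), and dA = r dr dθ.

Under the substitution, the integrand becomes 9r^4, so

    ∬_D (9(x^2 + y^2)^2) dA = ∫_{0}^{π} ∫_{0}^{1} (9r^4) · r dr dθ.

Inner integral (in r): ∫_{0}^{1} (9r^4) · r dr = 3/2.

Outer integral (in θ): ∫_{0}^{π} (3/2) dθ = 3π/2.

Therefore ∬_D (9(x^2 + y^2)^2) dA = 3π/2.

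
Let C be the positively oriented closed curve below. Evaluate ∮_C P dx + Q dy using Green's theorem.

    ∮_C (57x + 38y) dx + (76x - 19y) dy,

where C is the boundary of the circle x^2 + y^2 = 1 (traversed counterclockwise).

Green's theorem converts the closed line integral into a double integral over the enclosed region D:

    ∮_C P dx + Q dy = ∬_D (∂Q/∂x - ∂P/∂y) dA.

Here P = 57x + 38y, Q = 76x - 19y, so

    ∂Q/∂x = 76,    ∂P/∂y = 38,
    ∂Q/∂x - ∂P/∂y = 38.

D is the region x^2 + y^2 ≤ 1. Evaluating the double integral:

In polar coordinates (x = r cos θ, y = r sin θ, dA = r dr dθ) the integrand becomes 38, so

    ∬_D (38) dA = ∫_0^{2π} ∫_0^{1} (38) · r dr dθ.

Inner (r from 0 to 1): 19.
Outer (θ from 0 to 2π): 38π.

Therefore ∮_C P dx + Q dy = 38π.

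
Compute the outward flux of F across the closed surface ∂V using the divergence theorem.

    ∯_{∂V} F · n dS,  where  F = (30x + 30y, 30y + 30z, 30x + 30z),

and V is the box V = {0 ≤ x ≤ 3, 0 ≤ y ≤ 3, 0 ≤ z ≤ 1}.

By the divergence theorem,

    ∯_{∂V} F · n dS = ∭_V (∇ · F) dV.

Compute the divergence:
    ∇ · F = ∂F_x/∂x + ∂F_y/∂y + ∂F_z/∂z = 30 + 30 + 30 = 90.

V is a rectangular box, so dV = dx dy dz with 0 ≤ x ≤ 3, 0 ≤ y ≤ 3, 0 ≤ z ≤ 1.

Integrate (90) over V as an iterated integral:

    ∭_V (∇·F) dV = ∫_0^{3} ∫_0^{3} ∫_0^{1} (90) dz dy dx.

Inner (z from 0 to 1): 90.
Middle (y from 0 to 3): 270.
Outer (x from 0 to 3): 810.

Therefore ∯_{∂V} F · n dS = 810.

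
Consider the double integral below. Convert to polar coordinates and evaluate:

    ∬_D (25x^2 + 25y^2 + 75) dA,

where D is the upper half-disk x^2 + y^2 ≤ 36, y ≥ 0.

The region D is 0 ≤ r ≤ 6, 0 ≤ θ ≤ π in polar coordinates, where x = r cos(θ), y = r sin(θ), and dA = r dr dθ.

Under the substitution, the integrand becomes 25r^2 + 75, so

    ∬_D (25x^2 + 25y^2 + 75) dA = ∫_{0}^{π} ∫_{0}^{6} (25r^2 + 75) · r dr dθ.

Inner integral (in r): ∫_{0}^{6} (25r^2 + 75) · r dr = 9450.

Outer integral (in θ): ∫_{0}^{π} (9450) dθ = 9450π.

Therefore ∬_D (25x^2 + 25y^2 + 75) dA = 9450π.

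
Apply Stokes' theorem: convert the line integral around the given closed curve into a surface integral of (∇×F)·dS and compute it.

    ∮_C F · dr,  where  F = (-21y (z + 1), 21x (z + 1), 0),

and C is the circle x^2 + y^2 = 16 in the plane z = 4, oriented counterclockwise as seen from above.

Let S be the flat disk x^2 + y^2 ≤ 16 in the plane z = 4, with upward unit normal n̂ = ẑ. By Stokes' theorem,

    ∮_C F · dr = ∬_S (∇ × F) · n̂ dS = ∬_D (curl F)_z dA,

where D is the disk x^2 + y^2 ≤ 16.

Compute the curl of F = (-21y (z + 1), 21x (z + 1), 0):
    (∇ × F)_x = ∂F_z/∂y - ∂F_y/∂z = -21x,
    (∇ × F)_y = ∂F_x/∂z - ∂F_z/∂x = -21y,
    (∇ × F)_z = ∂F_y/∂x - ∂F_x/∂y = 42z + 42.

On z = 4, (curl F)_z = 210.

Convert to polar (x = r cos θ, y = r sin θ, dA = r dr dθ); the integrand becomes 210, so

    ∬_D (curl F)_z dA = ∫_0^{2π} ∫_0^{4} (210) · r dr dθ.

Inner (r from 0 to 4): 1680.
Outer (θ from 0 to 2π): 3360π.

Therefore ∮_C F · dr = 3360π.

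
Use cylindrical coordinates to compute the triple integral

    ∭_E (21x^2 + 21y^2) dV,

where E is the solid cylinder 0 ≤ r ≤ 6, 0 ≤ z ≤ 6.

In cylindrical coordinates, x = r cos(θ), y = r sin(θ), z = z, and dV = r dr dθ dz.

The integrand becomes 21r^2, so

    ∭_E (21x^2 + 21y^2) dV = ∫_{0}^{2π} ∫_{0}^{6} ∫_{0}^{6} (21r^2) · r dz dr dθ.

Inner (z): 126r^3.
Middle (r from 0 to 6): 40824.
Outer (θ): 81648π.

Therefore the triple integral equals 81648π.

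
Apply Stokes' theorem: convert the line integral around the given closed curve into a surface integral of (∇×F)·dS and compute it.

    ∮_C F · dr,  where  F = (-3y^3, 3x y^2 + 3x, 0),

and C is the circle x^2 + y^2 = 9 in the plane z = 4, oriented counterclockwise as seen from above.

Let S be the flat disk x^2 + y^2 ≤ 9 in the plane z = 4, with upward unit normal n̂ = ẑ. By Stokes' theorem,

    ∮_C F · dr = ∬_S (∇ × F) · n̂ dS = ∬_D (curl F)_z dA,

where D is the disk x^2 + y^2 ≤ 9.

Compute the curl of F = (-3y^3, 3x y^2 + 3x, 0):
    (∇ × F)_x = ∂F_z/∂y - ∂F_y/∂z = 0,
    (∇ × F)_y = ∂F_x/∂z - ∂F_z/∂x = 0,
    (∇ × F)_z = ∂F_y/∂x - ∂F_x/∂y = 12y^2 + 3.

On z = 4, (curl F)_z = 12y^2 + 3.

Convert to polar (x = r cos θ, y = r sin θ, dA = r dr dθ); the integrand becomes 12r^2sin(θ)^2 + 3, so

    ∬_D (curl F)_z dA = ∫_0^{2π} ∫_0^{3} (12r^2sin(θ)^2 + 3) · r dr dθ.

Inner (r from 0 to 3): 243sin(θ)^2 + 27/2.
Outer (θ from 0 to 2π): 270π.

Therefore ∮_C F · dr = 270π.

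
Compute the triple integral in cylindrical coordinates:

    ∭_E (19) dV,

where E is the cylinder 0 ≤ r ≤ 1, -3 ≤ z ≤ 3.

In cylindrical coordinates, x = r cos(θ), y = r sin(θ), z = z, and dV = r dr dθ dz.

The integrand becomes 19, so

    ∭_E (19) dV = ∫_{0}^{2π} ∫_{0}^{1} ∫_{-3}^{3} (19) · r dz dr dθ.

Inner (z): 114r.
Middle (r from 0 to 1): 57.
Outer (θ): 114π.

Therefore the triple integral equals 114π.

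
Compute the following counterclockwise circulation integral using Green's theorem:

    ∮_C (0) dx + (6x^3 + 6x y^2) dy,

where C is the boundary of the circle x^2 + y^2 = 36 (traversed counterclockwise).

Green's theorem converts the closed line integral into a double integral over the enclosed region D:

    ∮_C P dx + Q dy = ∬_D (∂Q/∂x - ∂P/∂y) dA.

Here P = 0, Q = 6x^3 + 6x y^2, so

    ∂Q/∂x = 18x^2 + 6y^2,    ∂P/∂y = 0,
    ∂Q/∂x - ∂P/∂y = 18x^2 + 6y^2.

D is the region x^2 + y^2 ≤ 36. Evaluating the double integral:

In polar coordinates (x = r cos θ, y = r sin θ, dA = r dr dθ) the integrand becomes 6r^2(cos(2θ) + 2), so

    ∬_D (18x^2 + 6y^2) dA = ∫_0^{2π} ∫_0^{6} (6r^2(cos(2θ) + 2)) · r dr dθ.

Inner (r from 0 to 6): 1944cos(2θ) + 3888.
Outer (θ from 0 to 2π): 7776π.

Therefore ∮_C P dx + Q dy = 7776π.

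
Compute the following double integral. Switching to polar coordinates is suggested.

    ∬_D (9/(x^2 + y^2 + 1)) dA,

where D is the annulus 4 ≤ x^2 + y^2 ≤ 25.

The region D is 2 ≤ r ≤ 5, 0 ≤ θ ≤ 2π in polar coordinates, where x = r cos(θ), y = r sin(θ), and dA = r dr dθ.

Under the substitution, the integrand becomes 9/(r^2 + 1), so

    ∬_D (9/(x^2 + y^2 + 1)) dA = ∫_{0}^{2π} ∫_{2}^{5} (9/(r^2 + 1)) · r dr dθ.

Inner integral (in r): ∫_{2}^{5} (9/(r^2 + 1)) · r dr = log(456976sqrt(130)/3125).

Outer integral (in θ): ∫_{0}^{2π} (log(456976sqrt(130)/3125)) dθ = log((456976sqrt(130)/3125)^(2π)).

Therefore ∬_D (9/(x^2 + y^2 + 1)) dA = log((456976sqrt(130)/3125)^(2π)).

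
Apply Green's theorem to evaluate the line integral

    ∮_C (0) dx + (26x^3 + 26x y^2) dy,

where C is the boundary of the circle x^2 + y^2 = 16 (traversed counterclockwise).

Green's theorem converts the closed line integral into a double integral over the enclosed region D:

    ∮_C P dx + Q dy = ∬_D (∂Q/∂x - ∂P/∂y) dA.

Here P = 0, Q = 26x^3 + 26x y^2, so

    ∂Q/∂x = 78x^2 + 26y^2,    ∂P/∂y = 0,
    ∂Q/∂x - ∂P/∂y = 78x^2 + 26y^2.

D is the region x^2 + y^2 ≤ 16. Evaluating the double integral:

In polar coordinates (x = r cos θ, y = r sin θ, dA = r dr dθ) the integrand becomes 26r^2(cos(2θ) + 2), so

    ∬_D (78x^2 + 26y^2) dA = ∫_0^{2π} ∫_0^{4} (26r^2(cos(2θ) + 2)) · r dr dθ.

Inner (r from 0 to 4): 1664cos(2θ) + 3328.
Outer (θ from 0 to 2π): 6656π.

Therefore ∮_C P dx + Q dy = 6656π.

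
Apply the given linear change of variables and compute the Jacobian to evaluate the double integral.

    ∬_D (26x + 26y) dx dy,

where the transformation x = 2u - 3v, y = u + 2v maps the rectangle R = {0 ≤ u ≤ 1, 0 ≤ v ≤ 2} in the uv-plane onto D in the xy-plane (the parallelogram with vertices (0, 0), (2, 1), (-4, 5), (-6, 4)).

Compute the Jacobian determinant of (x, y) with respect to (u, v):

    ∂(x,y)/∂(u,v) = | 2  -3 | = (2)(2) - (-3)(1) = 7.
                   | 1  2 |

Its absolute value is |J| = 7 (the area scaling factor).

Substituting x = 2u - 3v, y = u + 2v into the integrand,

    26x + 26y → 78u - 26v,

so the integral becomes

    ∬_R (78u - 26v) · |J| du dv = ∫_0^1 ∫_0^2 (546u - 182v) dv du.

Inner (v): 1092u - 364.
Outer (u): 182.

Therefore ∬_D (26x + 26y) dx dy = 182.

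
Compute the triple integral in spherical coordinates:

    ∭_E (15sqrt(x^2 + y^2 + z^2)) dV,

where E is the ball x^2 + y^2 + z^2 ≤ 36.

In spherical coordinates, x = ρ sin(φ) cos(θ), y = ρ sin(φ) sin(θ), z = ρ cos(φ), and dV = ρ^2 sin(φ) dρ dφ dθ.

The integrand becomes 15ρ, so

    ∭_E (15sqrt(x^2 + y^2 + z^2)) dV = ∫_{0}^{2π} ∫_{0}^{π} ∫_{0}^{6} (15ρ) · ρ^2 sin(φ) dρ dφ dθ.

Inner (ρ): 4860sin(φ).
Middle (φ): 9720.
Outer (θ): 19440π.

Therefore the triple integral equals 19440π.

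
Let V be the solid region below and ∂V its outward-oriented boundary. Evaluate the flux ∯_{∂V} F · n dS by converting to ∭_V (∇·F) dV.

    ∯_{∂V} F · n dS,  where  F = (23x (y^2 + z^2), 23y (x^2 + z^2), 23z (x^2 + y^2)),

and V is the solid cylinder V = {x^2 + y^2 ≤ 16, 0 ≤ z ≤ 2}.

By the divergence theorem,

    ∯_{∂V} F · n dS = ∭_V (∇ · F) dV.

Compute the divergence:
    ∇ · F = ∂F_x/∂x + ∂F_y/∂y + ∂F_z/∂z = 23y^2 + 23z^2 + 23x^2 + 23z^2 + 23x^2 + 23y^2 = 46x^2 + 46y^2 + 46z^2.

In cylindrical coordinates, x = r cos(θ), y = r sin(θ), z = z, dV = r dr dθ dz, with 0 ≤ r ≤ 4, 0 ≤ θ ≤ 2π, 0 ≤ z ≤ 2.

The integrand, after substitution and multiplying by the volume element, becomes (46r^2 + 46z^2) · r, so

    ∭_V (∇·F) dV = ∫_0^{2π} ∫_0^{4} ∫_0^{2} (46r^2 + 46z^2) · r dz dr dθ.

Inner (z from 0 to 2): 92r (r^2 + 4/3).
Middle (r from 0 to 4): 20608/3.
Outer (θ from 0 to 2π): 41216π/3.

Therefore ∯_{∂V} F · n dS = 41216π/3.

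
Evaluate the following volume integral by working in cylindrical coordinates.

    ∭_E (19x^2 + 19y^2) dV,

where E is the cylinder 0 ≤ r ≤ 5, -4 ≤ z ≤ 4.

In cylindrical coordinates, x = r cos(θ), y = r sin(θ), z = z, and dV = r dr dθ dz.

The integrand becomes 19r^2, so

    ∭_E (19x^2 + 19y^2) dV = ∫_{0}^{2π} ∫_{0}^{5} ∫_{-4}^{4} (19r^2) · r dz dr dθ.

Inner (z): 152r^3.
Middle (r from 0 to 5): 23750.
Outer (θ): 47500π.

Therefore the triple integral equals 47500π.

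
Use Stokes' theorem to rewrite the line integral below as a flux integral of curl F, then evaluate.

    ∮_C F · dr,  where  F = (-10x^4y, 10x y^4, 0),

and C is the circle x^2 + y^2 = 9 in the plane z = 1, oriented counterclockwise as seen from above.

Let S be the flat disk x^2 + y^2 ≤ 9 in the plane z = 1, with upward unit normal n̂ = ẑ. By Stokes' theorem,

    ∮_C F · dr = ∬_S (∇ × F) · n̂ dS = ∬_D (curl F)_z dA,

where D is the disk x^2 + y^2 ≤ 9.

Compute the curl of F = (-10x^4y, 10x y^4, 0):
    (∇ × F)_x = ∂F_z/∂y - ∂F_y/∂z = 0,
    (∇ × F)_y = ∂F_x/∂z - ∂F_z/∂x = 0,
    (∇ × F)_z = ∂F_y/∂x - ∂F_x/∂y = 10x^4 + 10y^4.

On z = 1, (curl F)_z = 10x^4 + 10y^4.

Convert to polar (x = r cos θ, y = r sin θ, dA = r dr dθ); the integrand becomes 10r^4(sin(θ)^4 + cos(θ)^4), so

    ∬_D (curl F)_z dA = ∫_0^{2π} ∫_0^{3} (10r^4(sin(θ)^4 + cos(θ)^4)) · r dr dθ.

Inner (r from 0 to 3): 1215sin(θ)^4 + 1215cos(θ)^4.
Outer (θ from 0 to 2π): 3645π/2.

Therefore ∮_C F · dr = 3645π/2.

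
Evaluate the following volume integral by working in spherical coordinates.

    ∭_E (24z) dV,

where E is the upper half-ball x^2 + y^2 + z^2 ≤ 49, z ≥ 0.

In spherical coordinates, x = ρ sin(φ) cos(θ), y = ρ sin(φ) sin(θ), z = ρ cos(φ), and dV = ρ^2 sin(φ) dρ dφ dθ.

The integrand becomes 24ρ cos(φ), so

    ∭_E (24z) dV = ∫_{0}^{2π} ∫_{0}^{π/2} ∫_{0}^{7} (24ρ cos(φ)) · ρ^2 sin(φ) dρ dφ dθ.

Inner (ρ): 7203sin(2φ).
Middle (φ): 7203.
Outer (θ): 14406π.

Therefore the triple integral equals 14406π.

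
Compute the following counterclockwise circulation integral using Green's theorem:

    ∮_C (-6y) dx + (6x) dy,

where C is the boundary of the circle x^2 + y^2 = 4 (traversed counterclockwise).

Green's theorem converts the closed line integral into a double integral over the enclosed region D:

    ∮_C P dx + Q dy = ∬_D (∂Q/∂x - ∂P/∂y) dA.

Here P = -6y, Q = 6x, so

    ∂Q/∂x = 6,    ∂P/∂y = -6,
    ∂Q/∂x - ∂P/∂y = 12.

D is the region x^2 + y^2 ≤ 4. Evaluating the double integral:

In polar coordinates (x = r cos θ, y = r sin θ, dA = r dr dθ) the integrand becomes 12, so

    ∬_D (12) dA = ∫_0^{2π} ∫_0^{2} (12) · r dr dθ.

Inner (r from 0 to 2): 24.
Outer (θ from 0 to 2π): 48π.

Therefore ∮_C P dx + Q dy = 48π.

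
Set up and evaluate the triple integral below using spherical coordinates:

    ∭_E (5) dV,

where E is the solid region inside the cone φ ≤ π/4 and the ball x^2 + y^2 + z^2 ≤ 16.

In spherical coordinates, x = ρ sin(φ) cos(θ), y = ρ sin(φ) sin(θ), z = ρ cos(φ), and dV = ρ^2 sin(φ) dρ dφ dθ.

The integrand becomes 5, so

    ∭_E (5) dV = ∫_{0}^{2π} ∫_{0}^{π/4} ∫_{0}^{4} (5) · ρ^2 sin(φ) dρ dφ dθ.

Inner (ρ): 320sin(φ)/3.
Middle (φ): 320/3 - 160sqrt(2)/3.
Outer (θ): 320π (2 - sqrt(2))/3.

Therefore the triple integral equals 320π (2 - sqrt(2))/3.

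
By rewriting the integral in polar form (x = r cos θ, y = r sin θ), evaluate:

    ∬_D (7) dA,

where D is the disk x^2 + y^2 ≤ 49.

The region D is 0 ≤ r ≤ 7, 0 ≤ θ ≤ 2π in polar coordinates, where x = r cos(θ), y = r sin(θ), and dA = r dr dθ.

Under the substitution, the integrand becomes 7, so

    ∬_D (7) dA = ∫_{0}^{2π} ∫_{0}^{7} (7) · r dr dθ.

Inner integral (in r): ∫_{0}^{7} (7) · r dr = 343/2.

Outer integral (in θ): ∫_{0}^{2π} (343/2) dθ = 343π.

Therefore ∬_D (7) dA = 343π.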